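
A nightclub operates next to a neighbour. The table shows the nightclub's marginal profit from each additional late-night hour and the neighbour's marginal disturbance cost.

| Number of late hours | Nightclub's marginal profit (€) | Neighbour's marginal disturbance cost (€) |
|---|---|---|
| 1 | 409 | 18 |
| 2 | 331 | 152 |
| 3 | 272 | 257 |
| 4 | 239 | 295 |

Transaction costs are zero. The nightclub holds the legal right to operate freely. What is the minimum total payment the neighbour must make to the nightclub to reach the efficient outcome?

€239

Left alone the nightclub would choose level 4 (marginal profit stays positive).
Efficient level: k* = 3 (marginal profit ≥ marginal disturbance cost through 3).
The neighbour must at least cover the nightclub's forgone profit from cutting 4→3: 239 = 239.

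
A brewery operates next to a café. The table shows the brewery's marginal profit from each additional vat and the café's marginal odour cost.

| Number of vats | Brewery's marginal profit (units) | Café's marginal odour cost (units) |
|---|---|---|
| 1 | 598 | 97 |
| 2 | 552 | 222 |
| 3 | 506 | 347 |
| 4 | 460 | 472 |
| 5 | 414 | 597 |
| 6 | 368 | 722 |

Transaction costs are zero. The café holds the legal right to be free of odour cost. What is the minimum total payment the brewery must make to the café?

Efficient level: marginal profit ≥ marginal odour cost through level 3, so k* = 3.
With the café holding the right, the brewery must at least compensate total damage at k*: 97 + 222 + 347 = 666.

666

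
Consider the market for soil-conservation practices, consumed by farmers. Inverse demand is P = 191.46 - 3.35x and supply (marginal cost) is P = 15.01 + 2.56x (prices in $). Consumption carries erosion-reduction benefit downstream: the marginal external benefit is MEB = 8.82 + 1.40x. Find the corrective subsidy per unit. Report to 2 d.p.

Social marginal benefit = demand + MEB = 200.28 - 1.95x.
Set SMB = MC: 200.28 - 1.95x = 15.01 + 2.56x → x* = 41.0798.
The Pigouvian subsidy equals MEB at x*: 8.82 + 1.40×41.0798 = 66.3317.

subsidy = $66.33 per unit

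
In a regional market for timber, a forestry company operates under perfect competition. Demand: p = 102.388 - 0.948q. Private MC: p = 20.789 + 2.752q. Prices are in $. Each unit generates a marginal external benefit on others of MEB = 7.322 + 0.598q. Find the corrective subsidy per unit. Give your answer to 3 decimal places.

Social marginal cost = private MC − MEB = 13.467 + 2.154q.
Set SMC = demand: 13.467 + 2.154q = 102.388 - 0.948q → q* = 28.6657.
The Pigouvian subsidy equals MEB at q*: 7.322 + 0.598×28.6657 = 24.4641.

subsidy = $24.464 per unit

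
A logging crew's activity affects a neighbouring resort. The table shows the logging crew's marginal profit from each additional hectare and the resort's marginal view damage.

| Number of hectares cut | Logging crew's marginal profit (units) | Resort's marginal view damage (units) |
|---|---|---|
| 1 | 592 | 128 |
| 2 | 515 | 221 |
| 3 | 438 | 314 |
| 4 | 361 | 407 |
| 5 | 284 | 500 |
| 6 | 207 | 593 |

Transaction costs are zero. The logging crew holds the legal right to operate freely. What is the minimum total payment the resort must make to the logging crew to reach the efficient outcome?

852

Left alone the logging crew would choose level 6 (marginal profit stays positive).
Efficient level: k* = 3 (marginal profit ≥ marginal view damage through 3).
The resort must at least cover the logging crew's forgone profit from cutting 6→3: 361 + 284 + 207 = 852.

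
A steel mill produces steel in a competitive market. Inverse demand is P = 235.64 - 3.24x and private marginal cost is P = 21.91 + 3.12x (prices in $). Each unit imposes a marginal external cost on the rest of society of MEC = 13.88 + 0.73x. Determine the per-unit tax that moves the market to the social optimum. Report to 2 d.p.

Social marginal cost = private MC + MEC = 35.79 + 3.85x.
Set SMC = demand: 35.79 + 3.85x = 235.64 - 3.24x → x* = 28.1876.
The Pigouvian tax equals MEC at x*: 13.88 + 0.73×28.1876 = 34.4569.

tax = $34.46 per unit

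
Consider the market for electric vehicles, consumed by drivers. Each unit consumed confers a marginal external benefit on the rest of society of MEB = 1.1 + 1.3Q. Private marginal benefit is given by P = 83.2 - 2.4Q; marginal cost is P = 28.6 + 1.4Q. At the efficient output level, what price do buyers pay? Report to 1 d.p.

Social marginal benefit = demand + MEB = 84.3 - 1.1Q.
Set SMB = MC: 84.3 - 1.1Q = 28.6 + 1.4Q → Q* = 22.2800.
Consumer price on the demand curve at Q*: 83.2 − 2.4×22.2800 = 29.7280.

P = 29.7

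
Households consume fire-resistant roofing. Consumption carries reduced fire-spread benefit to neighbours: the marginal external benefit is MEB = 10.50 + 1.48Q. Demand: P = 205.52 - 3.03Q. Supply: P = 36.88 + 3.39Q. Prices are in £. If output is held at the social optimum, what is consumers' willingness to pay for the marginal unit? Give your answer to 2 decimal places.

P = £95.64

Social marginal benefit = demand + MEB = 216.02 - 1.55Q.
Set SMB = MC: 216.02 - 1.55Q = 36.88 + 3.39Q → Q* = 36.2632.
Consumer price on the demand curve at Q*: 205.52 − 3.03×36.2632 = 95.6425.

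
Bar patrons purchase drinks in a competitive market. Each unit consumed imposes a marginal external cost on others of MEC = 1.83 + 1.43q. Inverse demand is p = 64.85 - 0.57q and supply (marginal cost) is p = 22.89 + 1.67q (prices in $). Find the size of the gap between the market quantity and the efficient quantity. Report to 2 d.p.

Market equilibrium (private): 22.89 + 1.67q = 64.85 - 0.57q → q_m = 18.7321.
Social marginal benefit = demand − MEC = 63.02 - 2.00q.
Set SMB = MC: 63.02 - 2.00q = 22.89 + 1.67q → q* = 10.9346.
Gap = |18.7321 − 10.9346| = 7.7975.

7.80 units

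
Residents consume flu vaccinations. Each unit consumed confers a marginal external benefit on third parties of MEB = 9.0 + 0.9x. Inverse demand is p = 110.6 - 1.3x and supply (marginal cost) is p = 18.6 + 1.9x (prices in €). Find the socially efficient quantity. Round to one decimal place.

x* = 43.9

Social marginal benefit = demand + MEB = 119.6 - 0.4x.
Set SMB = MC: 119.6 - 0.4x = 18.6 + 1.9x → x* = 43.9130.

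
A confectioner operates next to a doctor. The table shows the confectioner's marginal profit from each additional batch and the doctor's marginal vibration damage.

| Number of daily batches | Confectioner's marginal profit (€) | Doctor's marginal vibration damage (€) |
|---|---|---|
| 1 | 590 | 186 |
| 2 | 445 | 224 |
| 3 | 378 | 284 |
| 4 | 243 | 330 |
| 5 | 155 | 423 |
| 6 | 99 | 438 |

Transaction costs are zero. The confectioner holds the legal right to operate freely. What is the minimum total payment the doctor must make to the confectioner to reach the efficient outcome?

€497

Left alone the confectioner would choose level 6 (marginal profit stays positive).
Efficient level: k* = 3 (marginal profit ≥ marginal vibration damage through 3).
The doctor must at least cover the confectioner's forgone profit from cutting 6→3: 243 + 155 + 99 = 497.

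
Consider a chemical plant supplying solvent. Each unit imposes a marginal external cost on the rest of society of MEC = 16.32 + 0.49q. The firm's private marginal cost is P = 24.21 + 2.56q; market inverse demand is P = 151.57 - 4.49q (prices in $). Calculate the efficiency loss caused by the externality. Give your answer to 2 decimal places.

Market equilibrium (private): 24.21 + 2.56q = 151.57 - 4.49q → q_m = 18.0652.
Social marginal cost = private MC + MEC = 40.53 + 3.05q.
Set SMC = demand: 40.53 + 3.05q = 151.57 - 4.49q → q* = 14.7268.
Height of the DWL triangle at q_m is SMC(q_m) − demand(q_m) = MEC(q_m) = 25.1720.
DWL = ½ × 3.3384 × 25.1720 = 42.0171.

DWL = $42.02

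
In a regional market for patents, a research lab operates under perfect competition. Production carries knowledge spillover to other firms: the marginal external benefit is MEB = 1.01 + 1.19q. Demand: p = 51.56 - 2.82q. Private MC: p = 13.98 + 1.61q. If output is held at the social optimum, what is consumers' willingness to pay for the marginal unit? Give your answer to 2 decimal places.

P = 17.97

Social marginal cost = private MC − MEB = 12.97 + 0.42q.
Set SMC = demand: 12.97 + 0.42q = 51.56 - 2.82q → q* = 11.9105.
Consumer price on the demand curve at q*: 51.56 − 2.82×11.9105 = 17.9724.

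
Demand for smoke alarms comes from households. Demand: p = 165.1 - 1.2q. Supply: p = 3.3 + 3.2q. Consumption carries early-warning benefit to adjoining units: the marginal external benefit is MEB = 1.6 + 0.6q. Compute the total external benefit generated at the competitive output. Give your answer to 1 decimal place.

464.5

Market equilibrium (private): 3.3 + 3.2q = 165.1 - 1.2q → q_m = 36.7727.
Total external benefit = ∫₀^{q_m} (1.6 + 0.6q) dq = 1.6×36.7727 + ½×0.6×36.7727² = 464.5058.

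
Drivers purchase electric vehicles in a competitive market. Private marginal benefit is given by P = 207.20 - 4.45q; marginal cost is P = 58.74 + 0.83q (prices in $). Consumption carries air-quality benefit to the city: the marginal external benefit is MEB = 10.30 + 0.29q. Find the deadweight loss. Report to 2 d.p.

Market equilibrium (private): 58.74 + 0.83q = 207.20 - 4.45q → q_m = 28.1174.
Social marginal benefit = demand + MEB = 217.50 - 4.16q.
Set SMB = MC: 217.50 - 4.16q = 58.74 + 0.83q → q* = 31.8156.
The loss is the area between SMB and MC from q* to q_m; with linear curves that's a triangle of height MEB(q_m).
DWL = ½ × 3.6982 × 18.4541 = 34.1235.

DWL = $34.12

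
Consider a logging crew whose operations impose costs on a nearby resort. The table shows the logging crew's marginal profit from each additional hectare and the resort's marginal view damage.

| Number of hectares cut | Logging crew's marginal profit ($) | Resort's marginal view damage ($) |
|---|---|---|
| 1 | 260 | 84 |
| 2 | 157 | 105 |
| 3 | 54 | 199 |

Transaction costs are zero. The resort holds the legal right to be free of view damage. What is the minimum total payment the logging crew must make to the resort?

$189

Efficient level: marginal profit ≥ marginal view damage through level 2, so k* = 2.
With the resort holding the right, the logging crew must at least compensate total damage at k*: 84 + 105 = 189.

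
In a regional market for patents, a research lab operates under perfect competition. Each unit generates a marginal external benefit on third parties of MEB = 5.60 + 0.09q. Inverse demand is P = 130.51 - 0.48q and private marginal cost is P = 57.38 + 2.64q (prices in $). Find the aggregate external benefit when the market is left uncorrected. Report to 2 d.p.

$155.98

Market equilibrium (private): 57.38 + 2.64q = 130.51 - 0.48q → q_m = 23.4391.
Total external benefit = ∫₀^{q_m} (5.60 + 0.09q) dq = 5.60×23.4391 + ½×0.09×23.4391² = 155.9816.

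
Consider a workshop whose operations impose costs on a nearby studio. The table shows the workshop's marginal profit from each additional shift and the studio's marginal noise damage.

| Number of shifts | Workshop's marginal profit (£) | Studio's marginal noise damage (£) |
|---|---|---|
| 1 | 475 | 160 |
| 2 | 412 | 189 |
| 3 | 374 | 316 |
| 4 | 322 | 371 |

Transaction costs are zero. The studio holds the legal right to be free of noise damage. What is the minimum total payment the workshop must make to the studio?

Efficient level: marginal profit ≥ marginal noise damage through level 3, so k* = 3.
With the studio holding the right, the workshop must at least compensate total damage at k*: 160 + 189 + 316 = 665.

£665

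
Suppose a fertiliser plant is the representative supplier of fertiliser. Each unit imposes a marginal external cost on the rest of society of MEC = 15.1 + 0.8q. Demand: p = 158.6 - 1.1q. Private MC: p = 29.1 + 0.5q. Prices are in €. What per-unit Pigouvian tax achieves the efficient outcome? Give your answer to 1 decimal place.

tax = €53.2 per unit

Social marginal cost = private MC + MEC = 44.2 + 1.3q.
Set SMC = demand: 44.2 + 1.3q = 158.6 - 1.1q → q* = 47.6667.
The Pigouvian tax equals MEC at q*: 15.1 + 0.8×47.6667 = 53.2334.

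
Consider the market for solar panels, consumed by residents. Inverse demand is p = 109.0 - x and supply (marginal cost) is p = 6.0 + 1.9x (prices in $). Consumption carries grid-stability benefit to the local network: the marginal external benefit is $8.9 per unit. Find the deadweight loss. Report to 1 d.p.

DWL = $13.7

Market equilibrium (private): 6.0 + 1.9x = 109.0 - x → x_m = 35.5172.
Social marginal benefit = demand + MEB = 117.9 - x.
Set SMB = MC: 117.9 - x = 6.0 + 1.9x → x* = 38.5862.
The loss is the area between SMB and MC from x* to x_m; with linear curves that's a triangle of height MEB(x_m).
DWL = ½ × 3.0690 × 8.9000 = 13.6571.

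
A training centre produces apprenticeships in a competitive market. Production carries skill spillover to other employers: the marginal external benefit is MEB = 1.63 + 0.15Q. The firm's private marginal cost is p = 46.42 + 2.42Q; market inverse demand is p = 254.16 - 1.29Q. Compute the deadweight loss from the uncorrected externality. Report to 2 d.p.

Market equilibrium (private): 46.42 + 2.42Q = 254.16 - 1.29Q → Q_m = 55.9946.
Social marginal cost = private MC − MEB = 44.79 + 2.27Q.
Set SMC = demand: 44.79 + 2.27Q = 254.16 - 1.29Q → Q* = 58.8118.
Height of the DWL triangle at Q_m is demand(Q_m) − SMC(Q_m) = MEB(Q_m) = 10.0292.
DWL = ½ × 2.8172 × 10.0292 = 14.1271.

DWL = 14.13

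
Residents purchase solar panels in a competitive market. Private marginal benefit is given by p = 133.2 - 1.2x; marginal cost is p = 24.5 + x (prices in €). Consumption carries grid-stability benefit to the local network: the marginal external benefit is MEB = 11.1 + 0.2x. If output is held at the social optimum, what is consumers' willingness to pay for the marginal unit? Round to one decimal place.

Social marginal benefit = demand + MEB = 144.3 - x.
Set SMB = MC: 144.3 - x = 24.5 + x → x* = 59.9000.
Consumer price on the demand curve at x*: 133.2 − 1.2×59.9000 = 61.3200.

P = €61.3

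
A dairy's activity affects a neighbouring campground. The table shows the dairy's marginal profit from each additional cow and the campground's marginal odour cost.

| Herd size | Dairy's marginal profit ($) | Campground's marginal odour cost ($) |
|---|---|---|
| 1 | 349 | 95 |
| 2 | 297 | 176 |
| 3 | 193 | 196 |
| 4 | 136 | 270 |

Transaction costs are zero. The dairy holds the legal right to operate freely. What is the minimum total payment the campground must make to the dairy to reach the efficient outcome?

Left alone the dairy would choose level 4 (marginal profit stays positive).
Efficient level: k* = 2 (marginal profit ≥ marginal odour cost through 2).
The campground must at least cover the dairy's forgone profit from cutting 4→2: 193 + 136 = 329.

$329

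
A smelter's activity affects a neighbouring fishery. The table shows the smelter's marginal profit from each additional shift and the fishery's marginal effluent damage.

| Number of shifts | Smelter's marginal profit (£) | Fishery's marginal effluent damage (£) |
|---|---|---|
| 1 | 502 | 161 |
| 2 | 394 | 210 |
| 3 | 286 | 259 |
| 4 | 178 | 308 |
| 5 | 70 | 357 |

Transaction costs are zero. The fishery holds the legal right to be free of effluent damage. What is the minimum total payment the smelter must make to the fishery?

Efficient level: marginal profit ≥ marginal effluent damage through level 3, so k* = 3.
With the fishery holding the right, the smelter must at least compensate total damage at k*: 161 + 210 + 259 = 630.

£630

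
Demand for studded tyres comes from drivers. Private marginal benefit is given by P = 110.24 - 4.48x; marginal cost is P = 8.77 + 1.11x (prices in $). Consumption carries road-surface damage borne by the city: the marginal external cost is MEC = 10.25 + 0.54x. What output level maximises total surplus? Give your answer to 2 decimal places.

x* = 14.88

Social marginal benefit = demand − MEC = 99.99 - 5.02x.
Set SMB = MC: 99.99 - 5.02x = 8.77 + 1.11x → x* = 14.8809.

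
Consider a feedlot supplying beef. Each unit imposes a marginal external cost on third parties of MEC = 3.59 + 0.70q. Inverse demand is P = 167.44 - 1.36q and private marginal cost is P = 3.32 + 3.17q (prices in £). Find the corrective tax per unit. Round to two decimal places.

Social marginal cost = private MC + MEC = 6.91 + 3.87q.
Set SMC = demand: 6.91 + 3.87q = 167.44 - 1.36q → q* = 30.6941.
The Pigouvian tax equals MEC at q*: 3.59 + 0.70×30.6941 = 25.0759.

tax = £25.08 per unit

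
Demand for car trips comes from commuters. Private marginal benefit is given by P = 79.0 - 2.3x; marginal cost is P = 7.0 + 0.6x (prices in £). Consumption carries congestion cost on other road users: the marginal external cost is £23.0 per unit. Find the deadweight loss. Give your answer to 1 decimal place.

DWL = £91.2

Market equilibrium (private): 7.0 + 0.6x = 79.0 - 2.3x → x_m = 24.8276.
Social marginal benefit = demand − MEC = 56.0 - 2.3x.
Set SMB = MC: 56.0 - 2.3x = 7.0 + 0.6x → x* = 16.8966.
The welfare-loss triangle has base |x_m − x*| and height MEC(x_m) (the vertical gap between SMB and MC is zero at x* and MEC at x_m).
DWL = ½ × 7.9310 × 23.0000 = 91.2065.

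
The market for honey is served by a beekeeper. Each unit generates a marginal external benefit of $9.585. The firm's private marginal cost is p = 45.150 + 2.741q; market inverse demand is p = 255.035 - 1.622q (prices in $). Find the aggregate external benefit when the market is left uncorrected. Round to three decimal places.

Market equilibrium (private): 45.150 + 2.741q = 255.035 - 1.622q → q_m = 48.1057.
Total external benefit = MEB × q_m = 9.585 × 48.1057 = 461.0931.

$461.093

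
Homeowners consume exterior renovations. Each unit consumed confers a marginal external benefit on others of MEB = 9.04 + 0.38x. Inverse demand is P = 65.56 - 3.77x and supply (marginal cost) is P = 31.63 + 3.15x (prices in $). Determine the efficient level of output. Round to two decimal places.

x* = 6.57

Social marginal benefit = demand + MEB = 74.60 - 3.39x.
Set SMB = MC: 74.60 - 3.39x = 31.63 + 3.15x → x* = 6.5703.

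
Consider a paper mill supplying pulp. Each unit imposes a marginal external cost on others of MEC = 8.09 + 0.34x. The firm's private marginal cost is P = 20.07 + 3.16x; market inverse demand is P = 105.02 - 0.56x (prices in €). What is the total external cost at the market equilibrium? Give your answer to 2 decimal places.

€273.40

Market equilibrium (private): 20.07 + 3.16x = 105.02 - 0.56x → x_m = 22.8360.
Total external cost = ∫₀^{x_m} (8.09 + 0.34x) dx = 8.09×22.8360 + ½×0.34×22.8360² = 273.3953.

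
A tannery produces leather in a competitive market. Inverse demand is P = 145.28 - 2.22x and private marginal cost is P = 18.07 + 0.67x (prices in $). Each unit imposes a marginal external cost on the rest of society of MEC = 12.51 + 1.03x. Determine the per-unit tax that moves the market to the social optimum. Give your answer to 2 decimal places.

tax = $42.65 per unit

Social marginal cost = private MC + MEC = 30.58 + 1.70x.
Set SMC = demand: 30.58 + 1.70x = 145.28 - 2.22x → x* = 29.2602.
The Pigouvian tax equals MEC at x*: 12.51 + 1.03×29.2602 = 42.6480.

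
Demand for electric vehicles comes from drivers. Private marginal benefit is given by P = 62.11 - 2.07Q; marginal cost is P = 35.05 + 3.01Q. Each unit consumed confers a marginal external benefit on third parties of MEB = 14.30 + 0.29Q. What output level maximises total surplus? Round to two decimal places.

Social marginal benefit = demand + MEB = 76.41 - 1.78Q.
Set SMB = MC: 76.41 - 1.78Q = 35.05 + 3.01Q → Q* = 8.6347.

Q* = 8.63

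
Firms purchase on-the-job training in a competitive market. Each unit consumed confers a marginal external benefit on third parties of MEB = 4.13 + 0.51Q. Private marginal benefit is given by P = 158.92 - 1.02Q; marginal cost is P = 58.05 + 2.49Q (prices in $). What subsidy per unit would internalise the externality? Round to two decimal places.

subsidy = $21.98 per unit

Social marginal benefit = demand + MEB = 163.05 - 0.51Q.
Set SMB = MC: 163.05 - 0.51Q = 58.05 + 2.49Q → Q* = 35.0000.
The Pigouvian subsidy equals MEB at Q*: 4.13 + 0.51×35.0000 = 21.9800.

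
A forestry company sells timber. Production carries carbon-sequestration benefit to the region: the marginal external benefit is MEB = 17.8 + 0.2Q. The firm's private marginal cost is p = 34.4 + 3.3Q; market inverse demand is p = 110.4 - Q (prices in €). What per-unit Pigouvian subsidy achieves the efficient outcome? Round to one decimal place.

subsidy = €22.4 per unit

Social marginal cost = private MC − MEB = 16.6 + 3.1Q.
Set SMC = demand: 16.6 + 3.1Q = 110.4 - Q → Q* = 22.8780.
The Pigouvian subsidy equals MEB at Q*: 17.8 + 0.2×22.8780 = 22.3756.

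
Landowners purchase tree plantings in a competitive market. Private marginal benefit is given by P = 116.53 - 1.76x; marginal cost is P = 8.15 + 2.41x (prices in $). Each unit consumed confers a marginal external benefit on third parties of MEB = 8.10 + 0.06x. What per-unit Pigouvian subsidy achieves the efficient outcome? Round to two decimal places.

subsidy = $9.80 per unit

Social marginal benefit = demand + MEB = 124.63 - 1.70x.
Set SMB = MC: 124.63 - 1.70x = 8.15 + 2.41x → x* = 28.3406.
The Pigouvian subsidy equals MEB at x*: 8.10 + 0.06×28.3406 = 9.8004.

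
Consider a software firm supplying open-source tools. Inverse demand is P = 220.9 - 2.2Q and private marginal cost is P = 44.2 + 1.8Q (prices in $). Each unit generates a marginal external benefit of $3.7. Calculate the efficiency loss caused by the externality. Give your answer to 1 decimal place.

Market equilibrium (private): 44.2 + 1.8Q = 220.9 - 2.2Q → Q_m = 44.1750.
Social marginal cost = private MC − MEB = 40.5 + 1.8Q.
Set SMC = demand: 40.5 + 1.8Q = 220.9 - 2.2Q → Q* = 45.1000.
The loss is the area between SMC and demand from Q* to Q_m; with linear curves that's a triangle of height MEB(Q_m).
DWL = ½ × 0.9250 × 3.7000 = 1.7113.

DWL = $1.7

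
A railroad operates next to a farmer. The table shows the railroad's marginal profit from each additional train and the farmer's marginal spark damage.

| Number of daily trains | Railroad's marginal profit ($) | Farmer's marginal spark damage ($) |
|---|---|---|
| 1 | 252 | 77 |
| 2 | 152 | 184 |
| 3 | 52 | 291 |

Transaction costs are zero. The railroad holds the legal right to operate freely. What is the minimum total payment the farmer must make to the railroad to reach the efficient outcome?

Left alone the railroad would choose level 3 (marginal profit stays positive).
Efficient level: k* = 1 (marginal profit ≥ marginal spark damage through 1).
The farmer must at least cover the railroad's forgone profit from cutting 3→1: 152 + 52 = 204.

$204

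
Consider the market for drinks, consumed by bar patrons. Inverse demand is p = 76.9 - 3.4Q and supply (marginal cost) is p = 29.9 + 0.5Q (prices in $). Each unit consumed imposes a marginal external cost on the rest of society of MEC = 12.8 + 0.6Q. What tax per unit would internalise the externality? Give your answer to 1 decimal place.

Social marginal benefit = demand − MEC = 64.1 - 4.0Q.
Set SMB = MC: 64.1 - 4.0Q = 29.9 + 0.5Q → Q* = 7.6000.
The Pigouvian tax equals MEC at Q*: 12.8 + 0.6×7.6000 = 17.3600.

tax = $17.4 per unit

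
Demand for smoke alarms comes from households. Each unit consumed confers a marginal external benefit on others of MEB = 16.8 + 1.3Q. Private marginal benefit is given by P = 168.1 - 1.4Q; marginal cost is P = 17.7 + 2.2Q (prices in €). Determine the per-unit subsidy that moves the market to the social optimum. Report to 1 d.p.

Social marginal benefit = demand + MEB = 184.9 - 0.1Q.
Set SMB = MC: 184.9 - 0.1Q = 17.7 + 2.2Q → Q* = 72.6957.
The Pigouvian subsidy equals MEB at Q*: 16.8 + 1.3×72.6957 = 111.3044.

subsidy = €111.3 per unit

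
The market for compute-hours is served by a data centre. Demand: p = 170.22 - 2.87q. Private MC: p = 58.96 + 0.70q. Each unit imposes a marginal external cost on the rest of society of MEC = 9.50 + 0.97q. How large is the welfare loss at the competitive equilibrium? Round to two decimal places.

DWL = 173.84

Market equilibrium (private): 58.96 + 0.70q = 170.22 - 2.87q → q_m = 31.1653.
Social marginal cost = private MC + MEC = 68.46 + 1.67q.
Set SMC = demand: 68.46 + 1.67q = 170.22 - 2.87q → q* = 22.4141.
The loss is the area between SMC and demand from q* to q_m; with linear curves that's a triangle of height MEC(q_m).
DWL = ½ × 8.7512 × 39.7303 = 173.8439.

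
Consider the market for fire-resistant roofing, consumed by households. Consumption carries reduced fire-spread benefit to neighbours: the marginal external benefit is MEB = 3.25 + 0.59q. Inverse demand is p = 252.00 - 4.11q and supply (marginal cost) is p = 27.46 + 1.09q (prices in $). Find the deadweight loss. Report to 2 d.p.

DWL = $89.50

Market equilibrium (private): 27.46 + 1.09q = 252.00 - 4.11q → q_m = 43.1808.
Social marginal benefit = demand + MEB = 255.25 - 3.52q.
Set SMB = MC: 255.25 - 3.52q = 27.46 + 1.09q → q* = 49.4121.
Height of the DWL triangle at q_m is SMB(q_m) − MC(q_m) = MEB(q_m) = 28.7267.
DWL = ½ × 6.2313 × 28.7267 = 89.5023.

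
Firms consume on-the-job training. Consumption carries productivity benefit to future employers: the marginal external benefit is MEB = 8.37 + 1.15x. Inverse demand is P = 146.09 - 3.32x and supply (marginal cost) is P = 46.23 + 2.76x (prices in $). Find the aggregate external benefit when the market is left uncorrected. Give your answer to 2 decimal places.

$292.58

Market equilibrium (private): 46.23 + 2.76x = 146.09 - 3.32x → x_m = 16.4243.
Total external benefit = ∫₀^{x_m} (8.37 + 1.15x) dx = 8.37×16.4243 + ½×1.15×16.4243² = 292.5820.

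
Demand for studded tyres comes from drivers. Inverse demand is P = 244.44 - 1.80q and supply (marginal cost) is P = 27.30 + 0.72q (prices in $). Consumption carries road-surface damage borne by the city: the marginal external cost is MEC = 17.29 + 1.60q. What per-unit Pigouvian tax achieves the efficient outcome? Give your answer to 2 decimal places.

Social marginal benefit = demand − MEC = 227.15 - 3.40q.
Set SMB = MC: 227.15 - 3.40q = 27.30 + 0.72q → q* = 48.5073.
The Pigouvian tax equals MEC at q*: 17.29 + 1.60×48.5073 = 94.9017.

tax = $94.90 per unit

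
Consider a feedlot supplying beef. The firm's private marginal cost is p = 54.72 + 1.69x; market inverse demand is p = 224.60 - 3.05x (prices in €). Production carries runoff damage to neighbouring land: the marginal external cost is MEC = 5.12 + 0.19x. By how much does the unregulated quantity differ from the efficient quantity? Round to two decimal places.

2.42 units

Market equilibrium (private): 54.72 + 1.69x = 224.60 - 3.05x → x_m = 35.8397.
Social marginal cost = private MC + MEC = 59.84 + 1.88x.
Set SMC = demand: 59.84 + 1.88x = 224.60 - 3.05x → x* = 33.4199.
Gap = |35.8397 − 33.4199| = 2.4198.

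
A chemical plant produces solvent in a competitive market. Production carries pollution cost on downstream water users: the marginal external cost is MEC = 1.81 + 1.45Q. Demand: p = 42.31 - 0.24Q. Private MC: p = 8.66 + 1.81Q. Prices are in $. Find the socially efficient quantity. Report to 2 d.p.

Q* = 9.10

Social marginal cost = private MC + MEC = 10.47 + 3.26Q.
Set SMC = demand: 10.47 + 3.26Q = 42.31 - 0.24Q → Q* = 9.0971.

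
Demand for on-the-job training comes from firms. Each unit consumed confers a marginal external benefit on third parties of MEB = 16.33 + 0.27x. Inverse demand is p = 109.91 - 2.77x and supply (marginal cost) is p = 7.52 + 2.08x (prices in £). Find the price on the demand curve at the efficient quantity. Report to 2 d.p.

Social marginal benefit = demand + MEB = 126.24 - 2.50x.
Set SMB = MC: 126.24 - 2.50x = 7.52 + 2.08x → x* = 25.9214.
Consumer price on the demand curve at x*: 109.91 − 2.77×25.9214 = 38.1077.

P = £38.11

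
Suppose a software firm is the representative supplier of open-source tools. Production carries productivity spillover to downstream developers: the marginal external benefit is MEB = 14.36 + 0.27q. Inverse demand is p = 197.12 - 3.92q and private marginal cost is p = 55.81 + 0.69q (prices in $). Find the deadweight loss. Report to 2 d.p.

DWL = $59.03

Market equilibrium (private): 55.81 + 0.69q = 197.12 - 3.92q → q_m = 30.6529.
Social marginal cost = private MC − MEB = 41.45 + 0.42q.
Set SMC = demand: 41.45 + 0.42q = 197.12 - 3.92q → q* = 35.8687.
Between q* and q_m the wedge demand − SMC runs linearly from 0 to MEB(q_m), so the loss is a triangle.
DWL = ½ × 5.2158 × 22.6363 = 59.0332.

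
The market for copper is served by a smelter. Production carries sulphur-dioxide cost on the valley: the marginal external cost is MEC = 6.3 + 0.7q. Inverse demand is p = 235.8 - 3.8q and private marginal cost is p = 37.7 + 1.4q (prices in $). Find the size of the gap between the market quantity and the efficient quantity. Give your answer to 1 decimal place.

5.6 units

Market equilibrium (private): 37.7 + 1.4q = 235.8 - 3.8q → q_m = 38.0962.
Social marginal cost = private MC + MEC = 44.0 + 2.1q.
Set SMC = demand: 44.0 + 2.1q = 235.8 - 3.8q → q* = 32.5085.
Gap = |38.0962 − 32.5085| = 5.5877.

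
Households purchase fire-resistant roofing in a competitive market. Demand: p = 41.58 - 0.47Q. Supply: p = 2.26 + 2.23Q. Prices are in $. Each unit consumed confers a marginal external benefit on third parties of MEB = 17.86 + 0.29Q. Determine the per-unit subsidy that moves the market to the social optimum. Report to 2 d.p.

Social marginal benefit = demand + MEB = 59.44 - 0.18Q.
Set SMB = MC: 59.44 - 0.18Q = 2.26 + 2.23Q → Q* = 23.7261.
The Pigouvian subsidy equals MEB at Q*: 17.86 + 0.29×23.7261 = 24.7406.

subsidy = $24.74 per unit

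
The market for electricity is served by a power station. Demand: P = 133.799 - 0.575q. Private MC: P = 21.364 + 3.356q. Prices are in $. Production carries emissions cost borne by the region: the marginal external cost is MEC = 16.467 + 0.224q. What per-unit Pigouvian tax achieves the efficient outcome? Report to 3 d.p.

Social marginal cost = private MC + MEC = 37.831 + 3.580q.
Set SMC = demand: 37.831 + 3.580q = 133.799 - 0.575q → q* = 23.0970.
The Pigouvian tax equals MEC at q*: 16.467 + 0.224×23.0970 = 21.6407.

tax = $21.641 per unit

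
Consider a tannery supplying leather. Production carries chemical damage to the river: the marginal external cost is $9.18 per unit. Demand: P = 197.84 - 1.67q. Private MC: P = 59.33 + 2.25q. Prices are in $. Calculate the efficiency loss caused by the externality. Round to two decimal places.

Market equilibrium (private): 59.33 + 2.25q = 197.84 - 1.67q → q_m = 35.3342.
Social marginal cost = private MC + MEC = 68.51 + 2.25q.
Set SMC = demand: 68.51 + 2.25q = 197.84 - 1.67q → q* = 32.9923.
The loss is the area between SMC and demand from q* to q_m; with linear curves that's a triangle of height MEC(q_m).
DWL = ½ × 2.3419 × 9.1800 = 10.7493.

DWL = $10.75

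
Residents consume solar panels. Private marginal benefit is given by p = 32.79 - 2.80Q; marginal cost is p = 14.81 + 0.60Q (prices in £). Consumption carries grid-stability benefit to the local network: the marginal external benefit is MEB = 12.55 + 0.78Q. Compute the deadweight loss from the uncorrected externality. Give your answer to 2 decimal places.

DWL = £53.06

Market equilibrium (private): 14.81 + 0.60Q = 32.79 - 2.80Q → Q_m = 5.2882.
Social marginal benefit = demand + MEB = 45.34 - 2.02Q.
Set SMB = MC: 45.34 - 2.02Q = 14.81 + 0.60Q → Q* = 11.6527.
Height of the DWL triangle at Q_m is SMB(Q_m) − MC(Q_m) = MEB(Q_m) = 16.6748.
DWL = ½ × 6.3645 × 16.6748 = 53.0634.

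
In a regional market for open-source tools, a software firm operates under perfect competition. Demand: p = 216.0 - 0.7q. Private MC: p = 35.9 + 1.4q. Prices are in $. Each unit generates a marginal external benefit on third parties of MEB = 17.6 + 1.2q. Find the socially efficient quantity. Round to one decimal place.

q* = 219.7

Social marginal cost = private MC − MEB = 18.3 + 0.2q.
Set SMC = demand: 18.3 + 0.2q = 216.0 - 0.7q → q* = 219.6667.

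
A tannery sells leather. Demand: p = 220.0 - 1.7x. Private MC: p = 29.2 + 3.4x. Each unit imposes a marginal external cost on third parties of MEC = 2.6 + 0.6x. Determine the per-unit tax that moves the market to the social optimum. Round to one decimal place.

Social marginal cost = private MC + MEC = 31.8 + 4.0x.
Set SMC = demand: 31.8 + 4.0x = 220.0 - 1.7x → x* = 33.0175.
The Pigouvian tax equals MEC at x*: 2.6 + 0.6×33.0175 = 22.4105.

tax = 22.4 per unit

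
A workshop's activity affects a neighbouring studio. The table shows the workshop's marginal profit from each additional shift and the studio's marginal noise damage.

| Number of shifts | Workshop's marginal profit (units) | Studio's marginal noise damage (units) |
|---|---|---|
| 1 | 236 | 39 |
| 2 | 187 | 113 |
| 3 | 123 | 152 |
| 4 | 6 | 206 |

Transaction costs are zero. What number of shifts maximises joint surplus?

Bargaining reaches the level where marginal profit last exceeds marginal noise damage.
That holds through level 2 (187 ≥ 113) but not at 3 (123 < 152).

2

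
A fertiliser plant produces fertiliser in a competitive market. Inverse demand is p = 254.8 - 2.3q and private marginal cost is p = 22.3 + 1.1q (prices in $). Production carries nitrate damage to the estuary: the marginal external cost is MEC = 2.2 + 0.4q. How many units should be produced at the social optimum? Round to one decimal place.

Social marginal cost = private MC + MEC = 24.5 + 1.5q.
Set SMC = demand: 24.5 + 1.5q = 254.8 - 2.3q → q* = 60.6053.

q* = 60.6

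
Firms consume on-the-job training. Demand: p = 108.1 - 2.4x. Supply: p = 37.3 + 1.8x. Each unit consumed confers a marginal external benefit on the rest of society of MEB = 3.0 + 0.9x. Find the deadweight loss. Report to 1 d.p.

Market equilibrium (private): 37.3 + 1.8x = 108.1 - 2.4x → x_m = 16.8571.
Social marginal benefit = demand + MEB = 111.1 - 1.5x.
Set SMB = MC: 111.1 - 1.5x = 37.3 + 1.8x → x* = 22.3636.
The loss is the area between SMB and MC from x* to x_m; with linear curves that's a triangle of height MEB(x_m).
DWL = ½ × 5.5065 × 18.1714 = 50.0304.

DWL = 50.0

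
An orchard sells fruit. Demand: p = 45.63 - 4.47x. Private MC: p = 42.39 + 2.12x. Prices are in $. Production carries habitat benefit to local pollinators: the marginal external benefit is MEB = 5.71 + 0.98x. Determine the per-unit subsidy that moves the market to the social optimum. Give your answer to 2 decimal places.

Social marginal cost = private MC − MEB = 36.68 + 1.14x.
Set SMC = demand: 36.68 + 1.14x = 45.63 - 4.47x → x* = 1.5954.
The Pigouvian subsidy equals MEB at x*: 5.71 + 0.98×1.5954 = 7.2735.

subsidy = $7.27 per unit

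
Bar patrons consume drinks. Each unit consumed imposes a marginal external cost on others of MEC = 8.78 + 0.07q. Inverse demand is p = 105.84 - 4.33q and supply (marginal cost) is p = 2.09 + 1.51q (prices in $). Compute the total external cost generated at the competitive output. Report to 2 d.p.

Market equilibrium (private): 2.09 + 1.51q = 105.84 - 4.33q → q_m = 17.7654.
Total external cost = ∫₀^{q_m} (8.78 + 0.07q) dq = 8.78×17.7654 + ½×0.07×17.7654² = 167.0265.

$167.03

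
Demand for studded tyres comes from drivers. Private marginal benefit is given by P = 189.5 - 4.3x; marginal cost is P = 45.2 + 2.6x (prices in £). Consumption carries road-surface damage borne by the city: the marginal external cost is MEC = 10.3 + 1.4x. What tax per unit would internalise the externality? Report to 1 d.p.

Social marginal benefit = demand − MEC = 179.2 - 5.7x.
Set SMB = MC: 179.2 - 5.7x = 45.2 + 2.6x → x* = 16.1446.
The Pigouvian tax equals MEC at x*: 10.3 + 1.4×16.1446 = 32.9024.

tax = £32.9 per unit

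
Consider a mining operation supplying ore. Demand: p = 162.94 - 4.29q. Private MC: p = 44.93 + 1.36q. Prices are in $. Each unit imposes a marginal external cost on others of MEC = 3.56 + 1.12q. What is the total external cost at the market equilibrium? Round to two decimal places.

Market equilibrium (private): 44.93 + 1.36q = 162.94 - 4.29q → q_m = 20.8867.
Total external cost = ∫₀^{q_m} (3.56 + 1.12q) dq = 3.56×20.8867 + ½×1.12×20.8867² = 318.6590.

$318.66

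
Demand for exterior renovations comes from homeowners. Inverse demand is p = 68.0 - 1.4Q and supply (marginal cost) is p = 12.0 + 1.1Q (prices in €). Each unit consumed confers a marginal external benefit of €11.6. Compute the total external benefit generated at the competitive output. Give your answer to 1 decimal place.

Market equilibrium (private): 12.0 + 1.1Q = 68.0 - 1.4Q → Q_m = 22.4000.
Total external benefit = MEB × Q_m = 11.6 × 22.4000 = 259.8400.

€259.8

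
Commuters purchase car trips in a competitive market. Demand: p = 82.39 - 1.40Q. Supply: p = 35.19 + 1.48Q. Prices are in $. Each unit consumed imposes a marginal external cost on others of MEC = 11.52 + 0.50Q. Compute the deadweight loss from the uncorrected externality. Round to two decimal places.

DWL = $57.49

Market equilibrium (private): 35.19 + 1.48Q = 82.39 - 1.40Q → Q_m = 16.3889.
Social marginal benefit = demand − MEC = 70.87 - 1.90Q.
Set SMB = MC: 70.87 - 1.90Q = 35.19 + 1.48Q → Q* = 10.5562.
The loss is the area between SMB and MC from Q* to Q_m; with linear curves that's a triangle of height MEC(Q_m).
DWL = ½ × 5.8327 × 19.7144 = 57.4941.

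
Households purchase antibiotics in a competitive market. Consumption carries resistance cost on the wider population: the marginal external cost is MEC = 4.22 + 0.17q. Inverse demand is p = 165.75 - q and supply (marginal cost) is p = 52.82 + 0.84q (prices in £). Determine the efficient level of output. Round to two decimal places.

q* = 54.08

Social marginal benefit = demand − MEC = 161.53 - 1.17q.
Set SMB = MC: 161.53 - 1.17q = 52.82 + 0.84q → q* = 54.0846.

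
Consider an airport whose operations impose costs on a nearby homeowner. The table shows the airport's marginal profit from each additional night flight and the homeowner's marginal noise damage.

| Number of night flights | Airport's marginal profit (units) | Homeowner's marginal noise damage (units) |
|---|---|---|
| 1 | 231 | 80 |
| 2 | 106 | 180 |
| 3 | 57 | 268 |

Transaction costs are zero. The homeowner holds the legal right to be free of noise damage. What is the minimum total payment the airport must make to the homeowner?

Efficient level: marginal profit ≥ marginal noise damage through level 1, so k* = 1.
With the homeowner holding the right, the airport must at least compensate total damage at k*: 80 = 80.

80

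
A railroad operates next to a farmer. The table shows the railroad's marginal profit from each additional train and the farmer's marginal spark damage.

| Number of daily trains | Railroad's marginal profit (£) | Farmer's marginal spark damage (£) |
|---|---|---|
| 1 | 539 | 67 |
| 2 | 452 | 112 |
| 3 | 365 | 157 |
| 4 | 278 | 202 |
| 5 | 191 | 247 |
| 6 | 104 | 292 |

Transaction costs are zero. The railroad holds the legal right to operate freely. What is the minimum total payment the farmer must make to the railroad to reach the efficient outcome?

Left alone the railroad would choose level 6 (marginal profit stays positive).
Efficient level: k* = 4 (marginal profit ≥ marginal spark damage through 4).
The farmer must at least cover the railroad's forgone profit from cutting 6→4: 191 + 104 = 295.

£295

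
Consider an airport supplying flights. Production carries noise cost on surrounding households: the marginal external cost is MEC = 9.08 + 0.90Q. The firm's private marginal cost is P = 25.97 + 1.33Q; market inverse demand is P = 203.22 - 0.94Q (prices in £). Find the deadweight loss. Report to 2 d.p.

DWL = £993.26

Market equilibrium (private): 25.97 + 1.33Q = 203.22 - 0.94Q → Q_m = 78.0837.
Social marginal cost = private MC + MEC = 35.05 + 2.23Q.
Set SMC = demand: 35.05 + 2.23Q = 203.22 - 0.94Q → Q* = 53.0505.
Height of the DWL triangle at Q_m is SMC(Q_m) − demand(Q_m) = MEC(Q_m) = 79.3553.
DWL = ½ × 25.0332 × 79.3553 = 993.2585.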